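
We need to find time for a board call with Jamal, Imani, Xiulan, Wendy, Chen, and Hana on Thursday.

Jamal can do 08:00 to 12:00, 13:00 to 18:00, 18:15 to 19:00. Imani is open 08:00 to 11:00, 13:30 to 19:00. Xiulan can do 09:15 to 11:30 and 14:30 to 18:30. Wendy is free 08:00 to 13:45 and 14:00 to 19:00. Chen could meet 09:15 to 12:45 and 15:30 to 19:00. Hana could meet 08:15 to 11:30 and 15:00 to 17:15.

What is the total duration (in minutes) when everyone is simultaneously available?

Jamal ∩ Imani: 08:00-11:00, 13:30-18:00, 18:15-19:00.
Jamal ∩ Imani ∩ Xiulan: 09:15-11:00, 14:30-18:00, 18:15-18:30.
Jamal ∩ Imani ∩ Xiulan ∩ Wendy: 09:15-11:00, 14:30-18:00, 18:15-18:30.
Jamal ∩ Imani ∩ Xiulan ∩ Wendy ∩ Chen: 09:15-11:00, 15:30-18:00, 18:15-18:30.
Jamal ∩ Imani ∩ Xiulan ∩ Wendy ∩ Chen ∩ Hana: 09:15-11:00, 15:30-17:15.
Summing the common windows: 105 + 105 = 210 minutes.

210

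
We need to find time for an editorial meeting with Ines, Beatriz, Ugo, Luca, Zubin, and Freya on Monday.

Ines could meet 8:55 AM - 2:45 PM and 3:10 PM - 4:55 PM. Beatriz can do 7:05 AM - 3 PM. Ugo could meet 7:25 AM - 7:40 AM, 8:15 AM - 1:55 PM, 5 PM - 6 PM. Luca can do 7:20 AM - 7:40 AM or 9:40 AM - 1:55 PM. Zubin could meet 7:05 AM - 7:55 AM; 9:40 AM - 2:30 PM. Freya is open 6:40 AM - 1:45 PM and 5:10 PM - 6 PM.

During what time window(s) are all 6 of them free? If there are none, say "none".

Ines ∩ Beatriz: 08:55-14:45.
Ines ∩ Beatriz ∩ Ugo: 08:55-13:55.
Ines ∩ Beatriz ∩ Ugo ∩ Luca: 09:40-13:55.
Ines ∩ Beatriz ∩ Ugo ∩ Luca ∩ Zubin: 09:40-13:55.
Ines ∩ Beatriz ∩ Ugo ∩ Luca ∩ Zubin ∩ Freya: 09:40-13:45.

09:40-13:45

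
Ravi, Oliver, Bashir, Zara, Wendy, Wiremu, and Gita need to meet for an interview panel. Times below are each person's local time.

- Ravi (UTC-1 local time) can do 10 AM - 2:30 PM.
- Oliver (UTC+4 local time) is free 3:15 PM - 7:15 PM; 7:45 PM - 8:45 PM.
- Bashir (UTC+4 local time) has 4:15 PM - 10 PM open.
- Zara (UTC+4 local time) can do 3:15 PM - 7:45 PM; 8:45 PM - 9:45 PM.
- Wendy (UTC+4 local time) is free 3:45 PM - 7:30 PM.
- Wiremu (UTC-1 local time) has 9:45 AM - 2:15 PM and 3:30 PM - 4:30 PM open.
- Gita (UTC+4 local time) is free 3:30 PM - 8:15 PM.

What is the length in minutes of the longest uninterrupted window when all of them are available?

Ravi in UTC: 11:00-15:30 (add 1h to convert from UTC-1).
Oliver in UTC: 11:15-15:15, 15:45-16:45 (subtract 4h to convert from UTC+4).
Bashir in UTC: 12:15-18:00 (subtract 4h to convert from UTC+4).
Zara in UTC: 11:15-15:45, 16:45-17:45 (subtract 4h to convert from UTC+4).
Wendy in UTC: 11:45-15:30 (subtract 4h to convert from UTC+4).
Wiremu in UTC: 10:45-15:15, 16:30-17:30 (add 1h to convert from UTC-1).
Gita in UTC: 11:30-16:15 (subtract 4h to convert from UTC+4).
Ravi ∩ Oliver: 11:15-15:15.
Ravi ∩ Oliver ∩ Bashir: 12:15-15:15.
Ravi ∩ Oliver ∩ Bashir ∩ Zara: 12:15-15:15.
Ravi ∩ Oliver ∩ Bashir ∩ Zara ∩ Wendy: 12:15-15:15.
Ravi ∩ Oliver ∩ Bashir ∩ Zara ∩ Wendy ∩ Wiremu: 12:15-15:15.
Ravi ∩ Oliver ∩ Bashir ∩ Zara ∩ Wendy ∩ Wiremu ∩ Gita: 12:15-15:15.
The longest is 12:15-15:15 at 180 minutes.

180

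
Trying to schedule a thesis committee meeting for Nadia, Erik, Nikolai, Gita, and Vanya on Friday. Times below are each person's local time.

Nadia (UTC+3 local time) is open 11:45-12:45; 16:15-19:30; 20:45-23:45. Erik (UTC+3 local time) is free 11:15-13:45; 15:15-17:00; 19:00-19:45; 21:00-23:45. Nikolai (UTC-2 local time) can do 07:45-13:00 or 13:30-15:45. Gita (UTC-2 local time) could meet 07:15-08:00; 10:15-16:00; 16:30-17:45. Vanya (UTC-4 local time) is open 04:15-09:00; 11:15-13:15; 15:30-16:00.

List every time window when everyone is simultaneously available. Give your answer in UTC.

16:00-16:30

Nadia in UTC: 08:45-09:45, 13:15-16:30, 17:45-20:45 (subtract 3h to convert from UTC+3).
Erik in UTC: 08:15-10:45, 12:15-14:00, 16:00-16:45, 18:00-20:45 (subtract 3h to convert from UTC+3).
Nikolai in UTC: 09:45-15:00, 15:30-17:45 (add 2h to convert from UTC-2).
Gita in UTC: 09:15-10:00, 12:15-18:00, 18:30-19:45 (add 2h to convert from UTC-2).
Vanya in UTC: 08:15-13:00, 15:15-17:15, 19:30-20:00 (add 4h to convert from UTC-4).
Nadia ∩ Erik: 08:45-09:45, 13:15-14:00, 16:00-16:30, 18:00-20:45.
Nadia ∩ Erik ∩ Nikolai: 13:15-14:00, 16:00-16:30.
Nadia ∩ Erik ∩ Nikolai ∩ Gita: 13:15-14:00, 16:00-16:30.
Nadia ∩ Erik ∩ Nikolai ∩ Gita ∩ Vanya: 16:00-16:30.
So the common availability across everyone is 16:00-16:30.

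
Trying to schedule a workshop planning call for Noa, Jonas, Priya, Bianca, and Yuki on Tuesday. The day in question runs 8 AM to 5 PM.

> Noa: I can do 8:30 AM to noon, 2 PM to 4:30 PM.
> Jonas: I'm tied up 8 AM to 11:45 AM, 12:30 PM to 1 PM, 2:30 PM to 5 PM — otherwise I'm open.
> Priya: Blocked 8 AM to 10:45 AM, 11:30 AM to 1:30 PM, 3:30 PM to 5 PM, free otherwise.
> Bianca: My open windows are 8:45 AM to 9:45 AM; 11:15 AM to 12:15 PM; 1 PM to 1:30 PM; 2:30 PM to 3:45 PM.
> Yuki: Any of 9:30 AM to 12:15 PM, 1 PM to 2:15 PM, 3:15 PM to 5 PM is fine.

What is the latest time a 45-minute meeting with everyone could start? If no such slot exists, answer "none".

none

Noa free: 08:30-12:00, 14:00-16:30.
Jonas free: 11:45-12:30, 13:00-14:30 (invert busy blocks within the working day).
Priya free: 10:45-11:30, 13:30-15:30 (invert busy blocks within the working day).
Bianca free: 08:45-09:45, 11:15-12:15, 13:00-13:30, 14:30-15:45.
Yuki free: 09:30-12:15, 13:00-14:15, 15:15-17:00.
Noa ∩ Jonas: 11:45-12:00, 14:00-14:30.
Noa ∩ Jonas ∩ Priya: 14:00-14:30.
Noa ∩ Jonas ∩ Priya ∩ Bianca: ∅.
Noa ∩ Jonas ∩ Priya ∩ Bianca ∩ Yuki: ∅.
There is no time when everyone is free.
No common window is at least 45 minutes long.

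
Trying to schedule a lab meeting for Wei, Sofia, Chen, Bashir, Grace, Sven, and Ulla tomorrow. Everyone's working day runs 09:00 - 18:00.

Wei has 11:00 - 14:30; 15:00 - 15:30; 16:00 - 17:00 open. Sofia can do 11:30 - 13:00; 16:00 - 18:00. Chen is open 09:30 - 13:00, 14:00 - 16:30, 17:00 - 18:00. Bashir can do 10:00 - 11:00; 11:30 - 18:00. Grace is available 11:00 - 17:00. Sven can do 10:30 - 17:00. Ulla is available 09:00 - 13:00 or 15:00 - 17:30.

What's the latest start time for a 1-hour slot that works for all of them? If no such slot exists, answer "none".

Wei ∩ Sofia: 11:30-13:00, 16:00-17:00.
Wei ∩ Sofia ∩ Chen: 11:30-13:00, 16:00-16:30.
Wei ∩ Sofia ∩ Chen ∩ Bashir: 11:30-13:00, 16:00-16:30.
Wei ∩ Sofia ∩ Chen ∩ Bashir ∩ Grace: 11:30-13:00, 16:00-16:30.
Wei ∩ Sofia ∩ Chen ∩ Bashir ∩ Grace ∩ Sven: 11:30-13:00, 16:00-16:30.
Wei ∩ Sofia ∩ Chen ∩ Bashir ∩ Grace ∩ Sven ∩ Ulla: 11:30-13:00, 16:00-16:30.
The last common window of at least 60 minutes is 11:30-13:00; a 60-minute meeting can start as late as 12:00 and still end by 13:00.

12:00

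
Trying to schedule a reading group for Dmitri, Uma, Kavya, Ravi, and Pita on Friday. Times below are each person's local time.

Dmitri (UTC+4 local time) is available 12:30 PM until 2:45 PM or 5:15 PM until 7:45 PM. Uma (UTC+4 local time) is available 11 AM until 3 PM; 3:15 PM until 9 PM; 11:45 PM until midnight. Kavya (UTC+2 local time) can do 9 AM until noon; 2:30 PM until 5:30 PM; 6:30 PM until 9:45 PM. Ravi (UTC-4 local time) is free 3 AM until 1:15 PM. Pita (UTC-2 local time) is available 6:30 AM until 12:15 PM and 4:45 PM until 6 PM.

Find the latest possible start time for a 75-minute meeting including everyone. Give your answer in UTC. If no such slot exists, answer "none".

08:45

Dmitri in UTC: 08:30-10:45, 13:15-15:45 (subtract 4h to convert from UTC+4).
Uma in UTC: 07:00-11:00, 11:15-17:00, 19:45-20:00 (subtract 4h to convert from UTC+4).
Kavya in UTC: 07:00-10:00, 12:30-15:30, 16:30-19:45 (subtract 2h to convert from UTC+2).
Ravi in UTC: 07:00-17:15 (add 4h to convert from UTC-4).
Pita in UTC: 08:30-14:15, 18:45-20:00 (add 2h to convert from UTC-2).
Dmitri ∩ Uma: 08:30-10:45, 13:15-15:45.
Dmitri ∩ Uma ∩ Kavya: 08:30-10:00, 13:15-15:30.
Dmitri ∩ Uma ∩ Kavya ∩ Ravi: 08:30-10:00, 13:15-15:30.
Dmitri ∩ Uma ∩ Kavya ∩ Ravi ∩ Pita: 08:30-10:00, 13:15-14:15.
The last common window of at least 75 minutes is 08:30-10:00; a 75-minute meeting can start as late as 08:45 and still end by 10:00.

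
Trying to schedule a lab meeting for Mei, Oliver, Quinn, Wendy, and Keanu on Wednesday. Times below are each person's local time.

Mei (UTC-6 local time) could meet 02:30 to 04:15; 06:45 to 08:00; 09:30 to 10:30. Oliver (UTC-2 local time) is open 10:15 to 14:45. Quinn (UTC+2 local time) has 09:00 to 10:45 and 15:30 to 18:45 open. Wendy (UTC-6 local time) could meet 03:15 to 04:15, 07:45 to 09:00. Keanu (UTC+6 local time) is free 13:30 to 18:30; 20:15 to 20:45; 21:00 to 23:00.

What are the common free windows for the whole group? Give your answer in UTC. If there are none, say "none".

Mei in UTC: 08:30-10:15, 12:45-14:00, 15:30-16:30 (add 6h to convert from UTC-6).
Oliver in UTC: 12:15-16:45 (add 2h to convert from UTC-2).
Quinn in UTC: 07:00-08:45, 13:30-16:45 (subtract 2h to convert from UTC+2).
Wendy in UTC: 09:15-10:15, 13:45-15:00 (add 6h to convert from UTC-6).
Keanu in UTC: 07:30-12:30, 14:15-14:45, 15:00-17:00 (subtract 6h to convert from UTC+6).
Mei ∩ Oliver: 12:45-14:00, 15:30-16:30.
Mei ∩ Oliver ∩ Quinn: 13:30-14:00, 15:30-16:30.
Mei ∩ Oliver ∩ Quinn ∩ Wendy: 13:45-14:00.
Mei ∩ Oliver ∩ Quinn ∩ Wendy ∩ Keanu: ∅.
There is no time when everyone is free.

none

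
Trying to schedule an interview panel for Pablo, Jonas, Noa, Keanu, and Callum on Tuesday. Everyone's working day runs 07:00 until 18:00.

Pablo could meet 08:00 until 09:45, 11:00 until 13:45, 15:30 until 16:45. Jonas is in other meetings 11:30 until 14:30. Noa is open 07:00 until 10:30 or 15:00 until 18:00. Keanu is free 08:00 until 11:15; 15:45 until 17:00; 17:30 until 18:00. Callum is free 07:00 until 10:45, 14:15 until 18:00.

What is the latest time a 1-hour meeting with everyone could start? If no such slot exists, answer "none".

15:45

Pablo free: 08:00-09:45, 11:00-13:45, 15:30-16:45.
Jonas free: 07:00-11:30, 14:30-18:00 (invert busy blocks within the working day).
Noa free: 07:00-10:30, 15:00-18:00.
Keanu free: 08:00-11:15, 15:45-17:00, 17:30-18:00.
Callum free: 07:00-10:45, 14:15-18:00.
Pablo ∩ Jonas: 08:00-09:45, 11:00-11:30, 15:30-16:45.
Pablo ∩ Jonas ∩ Noa: 08:00-09:45, 15:30-16:45.
Pablo ∩ Jonas ∩ Noa ∩ Keanu: 08:00-09:45, 15:45-16:45.
Pablo ∩ Jonas ∩ Noa ∩ Keanu ∩ Callum: 08:00-09:45, 15:45-16:45.
The last common window of at least 60 minutes is 15:45-16:45; a 60-minute meeting can start as late as 15:45 and still end by 16:45.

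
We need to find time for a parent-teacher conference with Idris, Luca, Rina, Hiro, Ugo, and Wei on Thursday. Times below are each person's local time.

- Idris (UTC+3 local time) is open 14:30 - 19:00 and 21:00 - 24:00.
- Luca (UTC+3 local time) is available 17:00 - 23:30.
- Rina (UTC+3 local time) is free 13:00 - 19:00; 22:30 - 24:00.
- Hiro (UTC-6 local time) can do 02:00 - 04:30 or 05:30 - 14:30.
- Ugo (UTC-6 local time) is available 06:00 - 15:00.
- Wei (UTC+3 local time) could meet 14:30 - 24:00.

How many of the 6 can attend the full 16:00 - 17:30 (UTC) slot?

4

Idris in UTC: 11:30-16:00, 18:00-21:00 (subtract 3h to convert from UTC+3).
Luca in UTC: 14:00-20:30 (subtract 3h to convert from UTC+3).
Rina in UTC: 10:00-16:00, 19:30-21:00 (subtract 3h to convert from UTC+3).
Hiro in UTC: 08:00-10:30, 11:30-20:30 (add 6h to convert from UTC-6).
Ugo in UTC: 12:00-21:00 (add 6h to convert from UTC-6).
Wei in UTC: 11:30-21:00 (subtract 3h to convert from UTC+3).
Luca, Hiro, Ugo, and Wei can make the full 16:00-17:30 slot — that's 4.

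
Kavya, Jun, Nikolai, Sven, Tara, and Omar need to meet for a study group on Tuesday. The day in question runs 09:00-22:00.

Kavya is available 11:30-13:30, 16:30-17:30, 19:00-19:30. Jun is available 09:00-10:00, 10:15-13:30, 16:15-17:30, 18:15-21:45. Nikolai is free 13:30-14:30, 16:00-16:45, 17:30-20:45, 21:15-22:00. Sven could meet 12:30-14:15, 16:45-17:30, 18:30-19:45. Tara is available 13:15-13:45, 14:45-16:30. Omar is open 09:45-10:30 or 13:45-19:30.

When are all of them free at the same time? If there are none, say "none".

Kavya ∩ Jun: 11:30-13:30, 16:30-17:30, 19:00-19:30.
Kavya ∩ Jun ∩ Nikolai: 16:30-16:45, 19:00-19:30.
Kavya ∩ Jun ∩ Nikolai ∩ Sven: 19:00-19:30.
Kavya ∩ Jun ∩ Nikolai ∩ Sven ∩ Tara: ∅.
Kavya ∩ Jun ∩ Nikolai ∩ Sven ∩ Tara ∩ Omar: ∅.
There is no time when everyone is free.

none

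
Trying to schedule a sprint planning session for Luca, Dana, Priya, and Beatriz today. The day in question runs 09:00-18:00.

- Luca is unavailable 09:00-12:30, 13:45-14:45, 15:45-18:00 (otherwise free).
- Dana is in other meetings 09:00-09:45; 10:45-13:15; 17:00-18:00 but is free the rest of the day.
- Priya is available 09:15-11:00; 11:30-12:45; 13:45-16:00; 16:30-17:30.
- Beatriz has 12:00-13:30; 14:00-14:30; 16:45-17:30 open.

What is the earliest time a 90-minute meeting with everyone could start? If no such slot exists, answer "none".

none

Luca free: 12:30-13:45, 14:45-15:45 (invert busy blocks within the working day).
Dana free: 09:45-10:45, 13:15-17:00 (invert busy blocks within the working day).
Priya free: 09:15-11:00, 11:30-12:45, 13:45-16:00, 16:30-17:30.
Beatriz free: 12:00-13:30, 14:00-14:30, 16:45-17:30.
Luca ∩ Dana: 13:15-13:45, 14:45-15:45.
Luca ∩ Dana ∩ Priya: 14:45-15:45.
Luca ∩ Dana ∩ Priya ∩ Beatriz: ∅.
There is no time when everyone is free.
No common window is at least 90 minutes long.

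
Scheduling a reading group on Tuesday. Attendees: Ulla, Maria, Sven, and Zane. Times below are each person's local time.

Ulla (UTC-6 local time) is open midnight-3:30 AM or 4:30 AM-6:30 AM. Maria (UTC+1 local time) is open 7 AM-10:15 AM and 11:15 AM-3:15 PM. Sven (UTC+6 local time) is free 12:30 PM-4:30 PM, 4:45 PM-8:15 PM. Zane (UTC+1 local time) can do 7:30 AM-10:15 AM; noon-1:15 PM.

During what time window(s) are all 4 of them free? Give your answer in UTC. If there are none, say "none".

06:30-09:15, 11:00-12:15

Ulla in UTC: 06:00-09:30, 10:30-12:30 (add 6h to convert from UTC-6).
Maria in UTC: 06:00-09:15, 10:15-14:15 (subtract 1h to convert from UTC+1).
Sven in UTC: 06:30-10:30, 10:45-14:15 (subtract 6h to convert from UTC+6).
Zane in UTC: 06:30-09:15, 11:00-12:15 (subtract 1h to convert from UTC+1).
Ulla ∩ Maria: 06:00-09:15, 10:30-12:30.
Ulla ∩ Maria ∩ Sven: 06:30-09:15, 10:45-12:30.
Ulla ∩ Maria ∩ Sven ∩ Zane: 06:30-09:15, 11:00-12:15.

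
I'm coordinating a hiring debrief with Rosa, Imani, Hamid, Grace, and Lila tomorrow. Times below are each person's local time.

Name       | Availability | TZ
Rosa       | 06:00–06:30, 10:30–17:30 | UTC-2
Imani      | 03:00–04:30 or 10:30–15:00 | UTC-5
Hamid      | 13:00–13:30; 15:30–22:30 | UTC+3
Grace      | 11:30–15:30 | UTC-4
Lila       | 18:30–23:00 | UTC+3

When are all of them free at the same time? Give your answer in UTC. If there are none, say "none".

Rosa in UTC: 08:00-08:30, 12:30-19:30 (add 2h to convert from UTC-2).
Imani in UTC: 08:00-09:30, 15:30-20:00 (add 5h to convert from UTC-5).
Hamid in UTC: 10:00-10:30, 12:30-19:30 (subtract 3h to convert from UTC+3).
Grace in UTC: 15:30-19:30 (add 4h to convert from UTC-4).
Lila in UTC: 15:30-20:00 (subtract 3h to convert from UTC+3).
Rosa ∩ Imani: 08:00-08:30, 15:30-19:30.
Rosa ∩ Imani ∩ Hamid: 15:30-19:30.
Rosa ∩ Imani ∩ Hamid ∩ Grace: 15:30-19:30.
Rosa ∩ Imani ∩ Hamid ∩ Grace ∩ Lila: 15:30-19:30.

15:30-19:30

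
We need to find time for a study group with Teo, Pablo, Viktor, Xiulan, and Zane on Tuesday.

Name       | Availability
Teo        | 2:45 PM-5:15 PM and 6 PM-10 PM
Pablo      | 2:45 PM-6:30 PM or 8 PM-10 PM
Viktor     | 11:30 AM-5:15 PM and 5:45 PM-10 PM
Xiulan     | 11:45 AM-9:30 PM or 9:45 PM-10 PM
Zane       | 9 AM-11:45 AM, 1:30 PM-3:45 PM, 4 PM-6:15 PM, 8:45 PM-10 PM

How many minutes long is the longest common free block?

75

Teo ∩ Pablo: 14:45-17:15, 18:00-18:30, 20:00-22:00.
Teo ∩ Pablo ∩ Viktor: 14:45-17:15, 18:00-18:30, 20:00-22:00.
Teo ∩ Pablo ∩ Viktor ∩ Xiulan: 14:45-17:15, 18:00-18:30, 20:00-21:30, 21:45-22:00.
Teo ∩ Pablo ∩ Viktor ∩ Xiulan ∩ Zane: 14:45-15:45, 16:00-17:15, 18:00-18:15, 20:45-21:30, 21:45-22:00.
Those are the intersection windows.
The longest is 16:00-17:15 at 75 minutes.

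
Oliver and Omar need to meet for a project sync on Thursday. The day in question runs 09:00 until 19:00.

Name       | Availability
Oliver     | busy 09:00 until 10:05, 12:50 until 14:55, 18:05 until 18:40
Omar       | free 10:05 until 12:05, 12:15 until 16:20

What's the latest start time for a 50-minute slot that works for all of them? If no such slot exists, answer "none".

Oliver free: 10:05-12:50, 14:55-18:05, 18:40-19:00 (invert busy blocks within the working day).
Omar free: 10:05-12:05, 12:15-16:20.
Oliver ∩ Omar: 10:05-12:05, 12:15-12:50, 14:55-16:20.
The last common window of at least 50 minutes is 14:55-16:20; a 50-minute meeting can start as late as 15:30 and still end by 16:20.

15:30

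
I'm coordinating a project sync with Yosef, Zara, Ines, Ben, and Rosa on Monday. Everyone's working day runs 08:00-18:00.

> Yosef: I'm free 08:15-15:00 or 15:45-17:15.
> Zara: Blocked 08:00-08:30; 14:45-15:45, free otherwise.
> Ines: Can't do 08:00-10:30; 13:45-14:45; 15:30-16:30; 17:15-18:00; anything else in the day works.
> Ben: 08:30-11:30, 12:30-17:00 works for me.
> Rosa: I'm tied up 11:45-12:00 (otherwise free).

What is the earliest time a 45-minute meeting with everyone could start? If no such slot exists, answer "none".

Yosef free: 08:15-15:00, 15:45-17:15.
Zara free: 08:30-14:45, 15:45-18:00 (invert busy blocks within the working day).
Ines free: 10:30-13:45, 14:45-15:30, 16:30-17:15 (invert busy blocks within the working day).
Ben free: 08:30-11:30, 12:30-17:00.
Rosa free: 08:00-11:45, 12:00-18:00 (invert busy blocks within the working day).
Yosef ∩ Zara: 08:30-14:45, 15:45-17:15.
Yosef ∩ Zara ∩ Ines: 10:30-13:45, 16:30-17:15.
Yosef ∩ Zara ∩ Ines ∩ Ben: 10:30-11:30, 12:30-13:45, 16:30-17:00.
Yosef ∩ Zara ∩ Ines ∩ Ben ∩ Rosa: 10:30-11:30, 12:30-13:45, 16:30-17:00.
The first common window of at least 45 minutes is 10:30-11:30, so the earliest start is 10:30.

10:30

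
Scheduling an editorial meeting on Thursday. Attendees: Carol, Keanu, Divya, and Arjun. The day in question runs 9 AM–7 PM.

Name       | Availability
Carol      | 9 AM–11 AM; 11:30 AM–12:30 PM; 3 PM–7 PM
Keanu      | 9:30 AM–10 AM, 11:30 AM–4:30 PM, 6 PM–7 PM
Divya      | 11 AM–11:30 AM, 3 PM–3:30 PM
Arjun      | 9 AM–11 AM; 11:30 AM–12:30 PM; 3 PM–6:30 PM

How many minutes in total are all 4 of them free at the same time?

Carol ∩ Keanu: 09:30-10:00, 11:30-12:30, 15:00-16:30, 18:00-19:00.
Carol ∩ Keanu ∩ Divya: 15:00-15:30.
Carol ∩ Keanu ∩ Divya ∩ Arjun: 15:00-15:30.
Those are the intersection windows.
That's a single block of 30 minutes.

30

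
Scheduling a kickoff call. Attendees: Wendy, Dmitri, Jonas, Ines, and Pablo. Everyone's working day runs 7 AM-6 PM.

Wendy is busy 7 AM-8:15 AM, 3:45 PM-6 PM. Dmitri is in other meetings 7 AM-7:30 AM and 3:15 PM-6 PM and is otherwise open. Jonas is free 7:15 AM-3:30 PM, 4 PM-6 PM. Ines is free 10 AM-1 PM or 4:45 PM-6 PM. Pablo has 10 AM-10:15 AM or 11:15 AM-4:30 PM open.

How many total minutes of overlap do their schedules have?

Wendy free: 08:15-15:45 (invert busy blocks within the working day).
Dmitri free: 07:30-15:15 (invert busy blocks within the working day).
Jonas free: 07:15-15:30, 16:00-18:00.
Ines free: 10:00-13:00, 16:45-18:00.
Pablo free: 10:00-10:15, 11:15-16:30.
Wendy ∩ Dmitri: 08:15-15:15.
Wendy ∩ Dmitri ∩ Jonas: 08:15-15:15.
Wendy ∩ Dmitri ∩ Jonas ∩ Ines: 10:00-13:00.
Wendy ∩ Dmitri ∩ Jonas ∩ Ines ∩ Pablo: 10:00-10:15, 11:15-13:00.
So the common availability across everyone is 10:00-10:15, 11:15-13:00.
Summing the common windows: 15 + 105 = 120 minutes.

120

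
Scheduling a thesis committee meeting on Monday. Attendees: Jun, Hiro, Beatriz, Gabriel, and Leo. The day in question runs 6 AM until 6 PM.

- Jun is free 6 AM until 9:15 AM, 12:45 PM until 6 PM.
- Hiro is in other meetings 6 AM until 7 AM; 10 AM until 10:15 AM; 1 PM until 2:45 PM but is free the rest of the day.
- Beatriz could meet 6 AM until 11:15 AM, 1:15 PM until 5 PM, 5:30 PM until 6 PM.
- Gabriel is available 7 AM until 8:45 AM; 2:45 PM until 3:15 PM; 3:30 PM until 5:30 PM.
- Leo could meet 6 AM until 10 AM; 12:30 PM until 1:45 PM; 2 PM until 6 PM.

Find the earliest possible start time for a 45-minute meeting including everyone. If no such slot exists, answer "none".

07:00

Jun free: 06:00-09:15, 12:45-18:00.
Hiro free: 07:00-10:00, 10:15-13:00, 14:45-18:00 (invert busy blocks within the working day).
Beatriz free: 06:00-11:15, 13:15-17:00, 17:30-18:00.
Gabriel free: 07:00-08:45, 14:45-15:15, 15:30-17:30.
Leo free: 06:00-10:00, 12:30-13:45, 14:00-18:00.
Jun ∩ Hiro: 07:00-09:15, 12:45-13:00, 14:45-18:00.
Jun ∩ Hiro ∩ Beatriz: 07:00-09:15, 14:45-17:00, 17:30-18:00.
Jun ∩ Hiro ∩ Beatriz ∩ Gabriel: 07:00-08:45, 14:45-15:15, 15:30-17:00.
Jun ∩ Hiro ∩ Beatriz ∩ Gabriel ∩ Leo: 07:00-08:45, 14:45-15:15, 15:30-17:00.
The first common window of at least 45 minutes is 07:00-08:45, so the earliest start is 07:00.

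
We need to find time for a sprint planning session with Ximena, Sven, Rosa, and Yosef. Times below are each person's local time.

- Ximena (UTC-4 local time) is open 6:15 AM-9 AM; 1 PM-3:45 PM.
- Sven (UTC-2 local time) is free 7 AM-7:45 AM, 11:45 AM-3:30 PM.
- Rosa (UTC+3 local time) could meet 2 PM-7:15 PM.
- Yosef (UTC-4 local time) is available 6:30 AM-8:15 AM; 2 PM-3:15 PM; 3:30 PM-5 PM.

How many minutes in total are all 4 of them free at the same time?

Ximena in UTC: 10:15-13:00, 17:00-19:45 (add 4h to convert from UTC-4).
Sven in UTC: 09:00-09:45, 13:45-17:30 (add 2h to convert from UTC-2).
Rosa in UTC: 11:00-16:15 (subtract 3h to convert from UTC+3).
Yosef in UTC: 10:30-12:15, 18:00-19:15, 19:30-21:00 (add 4h to convert from UTC-4).
Ximena ∩ Sven: 17:00-17:30.
Ximena ∩ Sven ∩ Rosa: ∅.
Ximena ∩ Sven ∩ Rosa ∩ Yosef: ∅.
There is no time when everyone is free.
There is no common window, so the total is 0 minutes.

0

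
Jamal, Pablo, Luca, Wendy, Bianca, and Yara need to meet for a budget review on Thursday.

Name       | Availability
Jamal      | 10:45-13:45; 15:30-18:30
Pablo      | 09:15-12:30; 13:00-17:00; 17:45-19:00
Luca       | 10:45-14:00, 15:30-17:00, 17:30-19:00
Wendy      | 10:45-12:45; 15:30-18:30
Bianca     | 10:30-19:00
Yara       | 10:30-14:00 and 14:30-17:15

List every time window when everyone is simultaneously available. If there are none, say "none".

Jamal ∩ Pablo: 10:45-12:30, 13:00-13:45, 15:30-17:00, 17:45-18:30.
Jamal ∩ Pablo ∩ Luca: 10:45-12:30, 13:00-13:45, 15:30-17:00, 17:45-18:30.
Jamal ∩ Pablo ∩ Luca ∩ Wendy: 10:45-12:30, 15:30-17:00, 17:45-18:30.
Jamal ∩ Pablo ∩ Luca ∩ Wendy ∩ Bianca: 10:45-12:30, 15:30-17:00, 17:45-18:30.
Jamal ∩ Pablo ∩ Luca ∩ Wendy ∩ Bianca ∩ Yara: 10:45-12:30, 15:30-17:00.
Those are the intersection windows.

10:45-12:30, 15:30-17:00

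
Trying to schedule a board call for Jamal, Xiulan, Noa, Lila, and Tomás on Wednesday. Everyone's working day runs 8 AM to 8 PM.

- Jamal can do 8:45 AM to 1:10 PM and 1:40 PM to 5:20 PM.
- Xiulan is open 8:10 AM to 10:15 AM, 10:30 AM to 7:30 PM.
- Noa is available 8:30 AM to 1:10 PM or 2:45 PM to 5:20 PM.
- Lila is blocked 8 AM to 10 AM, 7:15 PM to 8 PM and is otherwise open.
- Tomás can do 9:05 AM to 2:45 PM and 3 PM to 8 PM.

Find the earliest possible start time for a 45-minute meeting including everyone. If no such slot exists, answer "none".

10:30

Jamal free: 08:45-13:10, 13:40-17:20.
Xiulan free: 08:10-10:15, 10:30-19:30.
Noa free: 08:30-13:10, 14:45-17:20.
Lila free: 10:00-19:15 (invert busy blocks within the working day).
Tomás free: 09:05-14:45, 15:00-20:00.
Jamal ∩ Xiulan: 08:45-10:15, 10:30-13:10, 13:40-17:20.
Jamal ∩ Xiulan ∩ Noa: 08:45-10:15, 10:30-13:10, 14:45-17:20.
Jamal ∩ Xiulan ∩ Noa ∩ Lila: 10:00-10:15, 10:30-13:10, 14:45-17:20.
Jamal ∩ Xiulan ∩ Noa ∩ Lila ∩ Tomás: 10:00-10:15, 10:30-13:10, 15:00-17:20.
The first common window of at least 45 minutes is 10:30-13:10, so the earliest start is 10:30.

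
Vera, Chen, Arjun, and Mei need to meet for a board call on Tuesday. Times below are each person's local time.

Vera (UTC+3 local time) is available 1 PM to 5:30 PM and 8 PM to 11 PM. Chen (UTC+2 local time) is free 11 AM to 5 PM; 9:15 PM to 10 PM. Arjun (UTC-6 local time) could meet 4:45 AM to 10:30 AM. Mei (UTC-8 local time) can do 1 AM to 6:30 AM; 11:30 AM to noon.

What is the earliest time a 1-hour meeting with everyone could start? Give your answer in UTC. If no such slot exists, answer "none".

Vera in UTC: 10:00-14:30, 17:00-20:00 (subtract 3h to convert from UTC+3).
Chen in UTC: 09:00-15:00, 19:15-20:00 (subtract 2h to convert from UTC+2).
Arjun in UTC: 10:45-16:30 (add 6h to convert from UTC-6).
Mei in UTC: 09:00-14:30, 19:30-20:00 (add 8h to convert from UTC-8).
Vera ∩ Chen: 10:00-14:30, 19:15-20:00.
Vera ∩ Chen ∩ Arjun: 10:45-14:30.
Vera ∩ Chen ∩ Arjun ∩ Mei: 10:45-14:30.
The first common window of at least 60 minutes is 10:45-14:30, so the earliest start is 10:45.

10:45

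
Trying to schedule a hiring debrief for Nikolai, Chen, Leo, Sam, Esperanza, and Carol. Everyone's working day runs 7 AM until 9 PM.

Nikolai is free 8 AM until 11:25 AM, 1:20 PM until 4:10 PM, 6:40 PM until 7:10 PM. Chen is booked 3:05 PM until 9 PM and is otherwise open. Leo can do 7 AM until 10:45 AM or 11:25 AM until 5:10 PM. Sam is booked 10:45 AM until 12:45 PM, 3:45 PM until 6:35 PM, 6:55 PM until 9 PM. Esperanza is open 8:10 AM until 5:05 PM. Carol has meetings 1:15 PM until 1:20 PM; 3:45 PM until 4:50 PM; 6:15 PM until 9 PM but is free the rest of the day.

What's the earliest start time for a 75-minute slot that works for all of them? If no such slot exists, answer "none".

08:10

Nikolai free: 08:00-11:25, 13:20-16:10, 18:40-19:10.
Chen free: 07:00-15:05 (invert busy blocks within the working day).
Leo free: 07:00-10:45, 11:25-17:10.
Sam free: 07:00-10:45, 12:45-15:45, 18:35-18:55 (invert busy blocks within the working day).
Esperanza free: 08:10-17:05.
Carol free: 07:00-13:15, 13:20-15:45, 16:50-18:15 (invert busy blocks within the working day).
Nikolai ∩ Chen: 08:00-11:25, 13:20-15:05.
Nikolai ∩ Chen ∩ Leo: 08:00-10:45, 13:20-15:05.
Nikolai ∩ Chen ∩ Leo ∩ Sam: 08:00-10:45, 13:20-15:05.
Nikolai ∩ Chen ∩ Leo ∩ Sam ∩ Esperanza: 08:10-10:45, 13:20-15:05.
Nikolai ∩ Chen ∩ Leo ∩ Sam ∩ Esperanza ∩ Carol: 08:10-10:45, 13:20-15:05.
The first common window of at least 75 minutes is 08:10-10:45, so the earliest start is 08:10.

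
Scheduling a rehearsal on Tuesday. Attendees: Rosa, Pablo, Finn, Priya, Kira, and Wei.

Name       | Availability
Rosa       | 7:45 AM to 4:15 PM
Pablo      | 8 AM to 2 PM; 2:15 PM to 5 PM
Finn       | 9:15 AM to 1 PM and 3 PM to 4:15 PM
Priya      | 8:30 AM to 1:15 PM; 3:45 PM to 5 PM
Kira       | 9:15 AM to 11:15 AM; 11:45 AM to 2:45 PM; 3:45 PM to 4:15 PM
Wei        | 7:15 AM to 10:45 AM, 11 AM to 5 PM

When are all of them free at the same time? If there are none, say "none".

09:15-10:45, 11:00-11:15, 11:45-13:00, 15:45-16:15

Rosa ∩ Pablo: 08:00-14:00, 14:15-16:15.
Rosa ∩ Pablo ∩ Finn: 09:15-13:00, 15:00-16:15.
Rosa ∩ Pablo ∩ Finn ∩ Priya: 09:15-13:00, 15:45-16:15.
Rosa ∩ Pablo ∩ Finn ∩ Priya ∩ Kira: 09:15-11:15, 11:45-13:00, 15:45-16:15.
Rosa ∩ Pablo ∩ Finn ∩ Priya ∩ Kira ∩ Wei: 09:15-10:45, 11:00-11:15, 11:45-13:00, 15:45-16:15.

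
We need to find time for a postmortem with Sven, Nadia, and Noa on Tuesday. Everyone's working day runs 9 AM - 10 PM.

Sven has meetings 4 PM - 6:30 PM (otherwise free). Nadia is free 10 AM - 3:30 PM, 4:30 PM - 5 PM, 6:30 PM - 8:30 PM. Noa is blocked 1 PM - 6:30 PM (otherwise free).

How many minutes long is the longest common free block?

180

Sven free: 09:00-16:00, 18:30-22:00 (invert busy blocks within the working day).
Nadia free: 10:00-15:30, 16:30-17:00, 18:30-20:30.
Noa free: 09:00-13:00, 18:30-22:00 (invert busy blocks within the working day).
Sven ∩ Nadia: 10:00-15:30, 18:30-20:30.
Sven ∩ Nadia ∩ Noa: 10:00-13:00, 18:30-20:30.
The longest is 10:00-13:00 at 180 minutes.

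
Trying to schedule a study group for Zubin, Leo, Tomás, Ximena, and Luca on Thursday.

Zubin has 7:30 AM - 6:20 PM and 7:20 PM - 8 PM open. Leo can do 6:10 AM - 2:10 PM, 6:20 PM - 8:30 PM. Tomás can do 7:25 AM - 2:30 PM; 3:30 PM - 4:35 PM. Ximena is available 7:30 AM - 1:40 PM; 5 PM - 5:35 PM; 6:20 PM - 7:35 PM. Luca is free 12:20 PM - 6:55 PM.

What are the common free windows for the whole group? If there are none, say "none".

12:20-13:40

Zubin ∩ Leo: 07:30-14:10, 19:20-20:00.
Zubin ∩ Leo ∩ Tomás: 07:30-14:10.
Zubin ∩ Leo ∩ Tomás ∩ Ximena: 07:30-13:40.
Zubin ∩ Leo ∩ Tomás ∩ Ximena ∩ Luca: 12:20-13:40.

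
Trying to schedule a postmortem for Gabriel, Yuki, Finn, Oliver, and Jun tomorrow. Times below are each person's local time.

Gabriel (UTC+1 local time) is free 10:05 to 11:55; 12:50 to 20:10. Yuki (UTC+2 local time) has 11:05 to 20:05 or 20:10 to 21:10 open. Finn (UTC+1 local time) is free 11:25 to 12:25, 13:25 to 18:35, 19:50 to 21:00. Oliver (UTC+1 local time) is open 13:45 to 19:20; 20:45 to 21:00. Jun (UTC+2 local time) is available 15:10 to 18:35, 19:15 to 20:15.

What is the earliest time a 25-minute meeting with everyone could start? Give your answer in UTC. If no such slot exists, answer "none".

Gabriel in UTC: 09:05-10:55, 11:50-19:10 (subtract 1h to convert from UTC+1).
Yuki in UTC: 09:05-18:05, 18:10-19:10 (subtract 2h to convert from UTC+2).
Finn in UTC: 10:25-11:25, 12:25-17:35, 18:50-20:00 (subtract 1h to convert from UTC+1).
Oliver in UTC: 12:45-18:20, 19:45-20:00 (subtract 1h to convert from UTC+1).
Jun in UTC: 13:10-16:35, 17:15-18:15 (subtract 2h to convert from UTC+2).
Gabriel ∩ Yuki: 09:05-10:55, 11:50-18:05, 18:10-19:10.
Gabriel ∩ Yuki ∩ Finn: 10:25-10:55, 12:25-17:35, 18:50-19:10.
Gabriel ∩ Yuki ∩ Finn ∩ Oliver: 12:45-17:35.
Gabriel ∩ Yuki ∩ Finn ∩ Oliver ∩ Jun: 13:10-16:35, 17:15-17:35.
So the common availability across everyone is 13:10-16:35, 17:15-17:35.
The first common window of at least 25 minutes is 13:10-16:35, so the earliest start is 13:10.

13:10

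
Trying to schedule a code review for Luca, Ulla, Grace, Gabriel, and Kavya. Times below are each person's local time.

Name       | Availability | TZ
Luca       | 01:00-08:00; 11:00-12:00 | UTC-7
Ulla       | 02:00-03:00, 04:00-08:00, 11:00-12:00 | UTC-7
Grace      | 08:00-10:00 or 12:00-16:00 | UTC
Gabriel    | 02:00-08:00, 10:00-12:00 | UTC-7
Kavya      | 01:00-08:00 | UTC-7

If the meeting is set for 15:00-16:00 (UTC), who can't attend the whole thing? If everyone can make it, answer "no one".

Luca in UTC: 08:00-15:00, 18:00-19:00 (add 7h to convert from UTC-7).
Ulla in UTC: 09:00-10:00, 11:00-15:00, 18:00-19:00 (add 7h to convert from UTC-7).
Grace in UTC: 08:00-10:00, 12:00-16:00.
Gabriel in UTC: 09:00-15:00, 17:00-19:00 (add 7h to convert from UTC-7).
Kavya in UTC: 08:00-15:00 (add 7h to convert from UTC-7).
Luca: not fully free for 15:00-16:00. Ulla: not fully free for 15:00-16:00. Grace: free for 15:00-16:00. Gabriel: not fully free for 15:00-16:00. Kavya: not fully free for 15:00-16:00.

Gabriel, Kavya, Luca, Ulla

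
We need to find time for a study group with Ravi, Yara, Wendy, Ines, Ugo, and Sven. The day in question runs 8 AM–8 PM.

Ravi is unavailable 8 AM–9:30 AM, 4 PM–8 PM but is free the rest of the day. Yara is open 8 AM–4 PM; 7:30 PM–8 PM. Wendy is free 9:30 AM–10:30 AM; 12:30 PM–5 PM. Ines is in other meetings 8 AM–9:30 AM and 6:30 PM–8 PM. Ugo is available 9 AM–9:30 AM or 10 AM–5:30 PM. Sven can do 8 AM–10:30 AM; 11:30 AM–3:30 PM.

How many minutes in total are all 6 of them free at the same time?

210

Ravi free: 09:30-16:00 (invert busy blocks within the working day).
Yara free: 08:00-16:00, 19:30-20:00.
Wendy free: 09:30-10:30, 12:30-17:00.
Ines free: 09:30-18:30 (invert busy blocks within the working day).
Ugo free: 09:00-09:30, 10:00-17:30.
Sven free: 08:00-10:30, 11:30-15:30.
Ravi ∩ Yara: 09:30-16:00.
Ravi ∩ Yara ∩ Wendy: 09:30-10:30, 12:30-16:00.
Ravi ∩ Yara ∩ Wendy ∩ Ines: 09:30-10:30, 12:30-16:00.
Ravi ∩ Yara ∩ Wendy ∩ Ines ∩ Ugo: 10:00-10:30, 12:30-16:00.
Ravi ∩ Yara ∩ Wendy ∩ Ines ∩ Ugo ∩ Sven: 10:00-10:30, 12:30-15:30.
Those are the intersection windows.
Summing the common windows: 30 + 180 = 210 minutes.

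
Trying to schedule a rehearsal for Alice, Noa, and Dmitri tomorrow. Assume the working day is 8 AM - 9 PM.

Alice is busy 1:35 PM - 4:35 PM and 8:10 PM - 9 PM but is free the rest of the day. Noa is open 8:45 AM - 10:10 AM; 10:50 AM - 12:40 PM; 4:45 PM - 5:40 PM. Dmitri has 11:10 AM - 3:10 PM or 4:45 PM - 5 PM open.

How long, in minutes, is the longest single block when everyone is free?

90

Alice free: 08:00-13:35, 16:35-20:10 (invert busy blocks within the working day).
Noa free: 08:45-10:10, 10:50-12:40, 16:45-17:40.
Dmitri free: 11:10-15:10, 16:45-17:00.
Alice ∩ Noa: 08:45-10:10, 10:50-12:40, 16:45-17:40.
Alice ∩ Noa ∩ Dmitri: 11:10-12:40, 16:45-17:00.
The longest is 11:10-12:40 at 90 minutes.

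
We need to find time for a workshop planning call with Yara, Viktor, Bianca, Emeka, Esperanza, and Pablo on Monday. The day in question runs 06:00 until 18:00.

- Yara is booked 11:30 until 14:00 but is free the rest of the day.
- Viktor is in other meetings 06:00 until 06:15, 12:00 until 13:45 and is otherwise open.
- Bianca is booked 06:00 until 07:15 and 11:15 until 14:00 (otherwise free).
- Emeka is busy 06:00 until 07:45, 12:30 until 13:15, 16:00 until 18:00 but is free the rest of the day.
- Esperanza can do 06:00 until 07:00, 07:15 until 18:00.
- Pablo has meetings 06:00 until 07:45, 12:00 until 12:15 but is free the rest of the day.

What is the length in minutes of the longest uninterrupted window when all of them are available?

210

Yara free: 06:00-11:30, 14:00-18:00 (invert busy blocks within the working day).
Viktor free: 06:15-12:00, 13:45-18:00 (invert busy blocks within the working day).
Bianca free: 07:15-11:15, 14:00-18:00 (invert busy blocks within the working day).
Emeka free: 07:45-12:30, 13:15-16:00 (invert busy blocks within the working day).
Esperanza free: 06:00-07:00, 07:15-18:00.
Pablo free: 07:45-12:00, 12:15-18:00 (invert busy blocks within the working day).
Yara ∩ Viktor: 06:15-11:30, 14:00-18:00.
Yara ∩ Viktor ∩ Bianca: 07:15-11:15, 14:00-18:00.
Yara ∩ Viktor ∩ Bianca ∩ Emeka: 07:45-11:15, 14:00-16:00.
Yara ∩ Viktor ∩ Bianca ∩ Emeka ∩ Esperanza: 07:45-11:15, 14:00-16:00.
Yara ∩ Viktor ∩ Bianca ∩ Emeka ∩ Esperanza ∩ Pablo: 07:45-11:15, 14:00-16:00.
The longest is 07:45-11:15 at 210 minutes.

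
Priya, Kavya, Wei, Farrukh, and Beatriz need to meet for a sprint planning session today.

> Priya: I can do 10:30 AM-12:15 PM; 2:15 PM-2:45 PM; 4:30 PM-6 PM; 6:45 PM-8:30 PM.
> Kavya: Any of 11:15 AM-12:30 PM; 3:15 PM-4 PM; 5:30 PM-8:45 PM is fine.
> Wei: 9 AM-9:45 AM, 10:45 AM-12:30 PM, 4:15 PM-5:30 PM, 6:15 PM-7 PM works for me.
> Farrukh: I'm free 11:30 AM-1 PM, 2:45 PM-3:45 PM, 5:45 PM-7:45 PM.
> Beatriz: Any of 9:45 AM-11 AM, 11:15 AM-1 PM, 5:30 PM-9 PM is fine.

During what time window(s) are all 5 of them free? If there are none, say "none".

11:30-12:15, 18:45-19:00

Priya ∩ Kavya: 11:15-12:15, 17:30-18:00, 18:45-20:30.
Priya ∩ Kavya ∩ Wei: 11:15-12:15, 18:45-19:00.
Priya ∩ Kavya ∩ Wei ∩ Farrukh: 11:30-12:15, 18:45-19:00.
Priya ∩ Kavya ∩ Wei ∩ Farrukh ∩ Beatriz: 11:30-12:15, 18:45-19:00.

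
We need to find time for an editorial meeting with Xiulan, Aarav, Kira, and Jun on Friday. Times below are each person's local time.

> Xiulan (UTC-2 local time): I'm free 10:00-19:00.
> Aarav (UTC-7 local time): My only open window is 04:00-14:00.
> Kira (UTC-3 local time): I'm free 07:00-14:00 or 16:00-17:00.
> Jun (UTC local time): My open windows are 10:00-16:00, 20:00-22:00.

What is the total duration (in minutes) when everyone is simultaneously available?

240

Xiulan in UTC: 12:00-21:00 (add 2h to convert from UTC-2).
Aarav in UTC: 11:00-21:00 (add 7h to convert from UTC-7).
Kira in UTC: 10:00-17:00, 19:00-20:00 (add 3h to convert from UTC-3).
Jun in UTC: 10:00-16:00, 20:00-22:00.
Xiulan ∩ Aarav: 12:00-21:00.
Xiulan ∩ Aarav ∩ Kira: 12:00-17:00, 19:00-20:00.
Xiulan ∩ Aarav ∩ Kira ∩ Jun: 12:00-16:00.
Those are the intersection windows.
That's a single block of 240 minutes.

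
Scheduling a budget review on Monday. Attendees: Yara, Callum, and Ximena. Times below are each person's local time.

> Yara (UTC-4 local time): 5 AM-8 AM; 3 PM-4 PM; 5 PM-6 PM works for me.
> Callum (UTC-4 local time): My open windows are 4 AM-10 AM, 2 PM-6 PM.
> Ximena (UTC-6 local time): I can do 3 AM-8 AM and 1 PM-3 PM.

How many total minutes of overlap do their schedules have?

240

Yara in UTC: 09:00-12:00, 19:00-20:00, 21:00-22:00 (add 4h to convert from UTC-4).
Callum in UTC: 08:00-14:00, 18:00-22:00 (add 4h to convert from UTC-4).
Ximena in UTC: 09:00-14:00, 19:00-21:00 (add 6h to convert from UTC-6).
Yara ∩ Callum: 09:00-12:00, 19:00-20:00, 21:00-22:00.
Yara ∩ Callum ∩ Ximena: 09:00-12:00, 19:00-20:00.
Summing the common windows: 180 + 60 = 240 minutes.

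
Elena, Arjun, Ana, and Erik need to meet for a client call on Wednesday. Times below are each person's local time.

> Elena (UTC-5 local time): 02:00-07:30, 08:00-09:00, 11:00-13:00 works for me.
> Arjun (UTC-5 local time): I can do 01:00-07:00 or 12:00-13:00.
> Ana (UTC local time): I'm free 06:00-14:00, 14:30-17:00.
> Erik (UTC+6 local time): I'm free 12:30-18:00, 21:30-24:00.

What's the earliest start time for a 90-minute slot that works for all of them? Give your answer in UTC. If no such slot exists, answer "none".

Elena in UTC: 07:00-12:30, 13:00-14:00, 16:00-18:00 (add 5h to convert from UTC-5).
Arjun in UTC: 06:00-12:00, 17:00-18:00 (add 5h to convert from UTC-5).
Ana in UTC: 06:00-14:00, 14:30-17:00.
Erik in UTC: 06:30-12:00, 15:30-18:00 (subtract 6h to convert from UTC+6).
Elena ∩ Arjun: 07:00-12:00, 17:00-18:00.
Elena ∩ Arjun ∩ Ana: 07:00-12:00.
Elena ∩ Arjun ∩ Ana ∩ Erik: 07:00-12:00.
Those are the intersection windows.
The first common window of at least 90 minutes is 07:00-12:00, so the earliest start is 07:00.

07:00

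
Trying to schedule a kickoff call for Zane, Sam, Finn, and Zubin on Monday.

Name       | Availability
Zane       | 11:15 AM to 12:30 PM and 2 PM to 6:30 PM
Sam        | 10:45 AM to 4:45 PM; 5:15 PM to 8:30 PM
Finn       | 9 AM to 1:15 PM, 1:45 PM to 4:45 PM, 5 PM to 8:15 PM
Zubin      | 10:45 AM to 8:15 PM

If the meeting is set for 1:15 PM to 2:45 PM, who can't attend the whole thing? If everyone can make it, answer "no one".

Zane: not fully free for 13:15-14:45. Sam: free for 13:15-14:45. Finn: not fully free for 13:15-14:45. Zubin: free for 13:15-14:45.

Finn, Zane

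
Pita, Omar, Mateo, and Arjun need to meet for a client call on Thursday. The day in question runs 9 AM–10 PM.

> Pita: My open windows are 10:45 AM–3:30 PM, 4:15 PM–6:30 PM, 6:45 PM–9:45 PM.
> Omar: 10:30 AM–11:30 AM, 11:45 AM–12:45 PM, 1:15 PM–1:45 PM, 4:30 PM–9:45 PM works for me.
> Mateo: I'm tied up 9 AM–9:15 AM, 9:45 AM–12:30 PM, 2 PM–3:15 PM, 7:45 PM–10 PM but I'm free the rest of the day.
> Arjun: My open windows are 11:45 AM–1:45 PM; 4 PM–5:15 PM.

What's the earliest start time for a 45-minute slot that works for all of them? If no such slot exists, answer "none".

Pita free: 10:45-15:30, 16:15-18:30, 18:45-21:45.
Omar free: 10:30-11:30, 11:45-12:45, 13:15-13:45, 16:30-21:45.
Mateo free: 09:15-09:45, 12:30-14:00, 15:15-19:45 (invert busy blocks within the working day).
Arjun free: 11:45-13:45, 16:00-17:15.
Pita ∩ Omar: 10:45-11:30, 11:45-12:45, 13:15-13:45, 16:30-18:30, 18:45-21:45.
Pita ∩ Omar ∩ Mateo: 12:30-12:45, 13:15-13:45, 16:30-18:30, 18:45-19:45.
Pita ∩ Omar ∩ Mateo ∩ Arjun: 12:30-12:45, 13:15-13:45, 16:30-17:15.
The first common window of at least 45 minutes is 16:30-17:15, so the earliest start is 16:30.

16:30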